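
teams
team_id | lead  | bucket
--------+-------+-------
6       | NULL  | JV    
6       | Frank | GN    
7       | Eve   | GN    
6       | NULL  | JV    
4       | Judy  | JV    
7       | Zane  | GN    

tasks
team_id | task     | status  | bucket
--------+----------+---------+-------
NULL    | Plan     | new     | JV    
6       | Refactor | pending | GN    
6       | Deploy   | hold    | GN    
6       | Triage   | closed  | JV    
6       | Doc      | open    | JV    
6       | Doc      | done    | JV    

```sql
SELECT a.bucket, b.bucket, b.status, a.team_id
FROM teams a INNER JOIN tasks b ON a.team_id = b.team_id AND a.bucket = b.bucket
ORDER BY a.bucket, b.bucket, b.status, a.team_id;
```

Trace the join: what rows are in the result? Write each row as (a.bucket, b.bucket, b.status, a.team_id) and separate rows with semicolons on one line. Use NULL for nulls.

(GN, GN, hold, 6); (GN, GN, pending, 6); (JV, JV, closed, 6); (JV, JV, closed, 6); (JV, JV, done, 6); (JV, JV, done, 6); (JV, JV, open, 6); (JV, JV, open, 6)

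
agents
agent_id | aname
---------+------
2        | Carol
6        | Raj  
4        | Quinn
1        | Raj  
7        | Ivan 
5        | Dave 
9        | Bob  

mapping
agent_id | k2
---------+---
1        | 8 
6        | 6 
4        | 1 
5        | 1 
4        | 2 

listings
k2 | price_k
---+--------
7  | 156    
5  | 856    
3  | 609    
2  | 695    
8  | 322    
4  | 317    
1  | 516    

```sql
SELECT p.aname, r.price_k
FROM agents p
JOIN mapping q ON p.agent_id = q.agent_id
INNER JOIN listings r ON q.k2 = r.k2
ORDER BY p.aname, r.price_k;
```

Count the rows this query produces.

4

Joins associate left-to-right: agents INNER JOIN mapping on agent_id gives 5 intermediate row(s).
Then INNER JOIN `listings r` on k2: keep only rows whose q.k2 appears in r.
Result: 4 row(s).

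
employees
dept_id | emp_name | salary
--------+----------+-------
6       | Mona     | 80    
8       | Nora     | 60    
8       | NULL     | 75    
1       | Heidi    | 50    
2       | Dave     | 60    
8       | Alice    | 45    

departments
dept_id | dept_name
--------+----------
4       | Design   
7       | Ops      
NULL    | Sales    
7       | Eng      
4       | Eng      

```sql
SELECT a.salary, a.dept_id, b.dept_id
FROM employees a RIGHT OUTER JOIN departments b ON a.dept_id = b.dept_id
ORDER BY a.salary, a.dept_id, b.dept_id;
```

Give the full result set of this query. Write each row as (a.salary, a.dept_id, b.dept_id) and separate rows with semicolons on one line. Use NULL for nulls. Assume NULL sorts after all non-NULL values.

RIGHT JOIN keeps every row from `departments`; unmatched rows get NULL for `employees`'s columns.
Matching on a.dept_id = b.dept_id. A NULL in a compared column never satisfies the condition.
Matched pairs: 0; unmatched b rows kept: 5.

(NULL, NULL, 4); (NULL, NULL, 4); (NULL, NULL, 7); (NULL, NULL, 7); (NULL, NULL, NULL)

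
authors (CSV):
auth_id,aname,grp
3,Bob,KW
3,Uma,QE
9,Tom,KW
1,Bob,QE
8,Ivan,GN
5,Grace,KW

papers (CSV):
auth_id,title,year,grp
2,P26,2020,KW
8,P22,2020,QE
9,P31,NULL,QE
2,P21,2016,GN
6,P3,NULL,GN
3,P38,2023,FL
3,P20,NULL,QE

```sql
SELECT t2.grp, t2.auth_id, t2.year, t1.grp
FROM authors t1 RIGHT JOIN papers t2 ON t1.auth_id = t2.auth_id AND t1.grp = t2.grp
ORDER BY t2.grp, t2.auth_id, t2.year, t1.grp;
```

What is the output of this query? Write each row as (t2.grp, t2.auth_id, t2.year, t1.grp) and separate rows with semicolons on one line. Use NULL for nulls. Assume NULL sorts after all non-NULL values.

(FL, 3, 2023, NULL); (GN, 2, 2016, NULL); (GN, 6, NULL, NULL); (KW, 2, 2020, NULL); (QE, 3, NULL, QE); (QE, 8, 2020, NULL); (QE, 9, NULL, NULL)

RIGHT JOIN keeps every row from `papers`; unmatched rows get NULL for `authors`'s columns.
Matching on t1.auth_id = t2.auth_id AND t1.grp = t2.grp.
- auth_id=3, grp=KW: no matching t2 row.
- auth_id=3, grp=QE: 1 matching t2 row(s), so 1 row(s) emitted.
- auth_id=9, grp=KW: no matching t2 row.
- auth_id=1, grp=QE: no matching t2 row.
- auth_id=8, grp=GN: no matching t2 row.
- auth_id=5, grp=KW: no matching t2 row.
- 6 row(s) from t2 found no t1 partner → padded with NULL.
After projecting and ordering:
t2.grp | t2.auth_id | t2.year | t1.grp
FL | 3 | 2023 | NULL
GN | 2 | 2016 | NULL
GN | 6 | NULL | NULL
KW | 2 | 2020 | NULL
QE | 3 | NULL | QE
QE | 8 | 2020 | NULL
QE | 9 | NULL | NULL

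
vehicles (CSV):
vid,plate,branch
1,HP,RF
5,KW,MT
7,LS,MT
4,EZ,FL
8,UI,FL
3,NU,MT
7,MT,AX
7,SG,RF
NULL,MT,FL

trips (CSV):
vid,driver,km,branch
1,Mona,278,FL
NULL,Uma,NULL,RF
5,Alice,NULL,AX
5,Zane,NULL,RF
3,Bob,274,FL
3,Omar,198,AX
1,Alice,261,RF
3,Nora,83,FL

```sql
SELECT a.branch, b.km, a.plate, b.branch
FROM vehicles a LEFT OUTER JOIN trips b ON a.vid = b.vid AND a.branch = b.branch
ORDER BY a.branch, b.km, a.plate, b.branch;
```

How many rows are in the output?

LEFT JOIN keeps every row from `vehicles`; unmatched rows get NULL for `trips`'s columns.
Matching on a.vid = b.vid AND a.branch = b.branch. A NULL in a compared column never satisfies the condition.
- a (vid=1, branch=RF) pairs with 1 row(s) of b.
- a (vid=5, branch=MT) has no partner → padded with NULL.
- a (vid=7, branch=MT) has no partner → padded with NULL.
- a (vid=4, branch=FL) has no partner → padded with NULL.
- a (vid=8, branch=FL) has no partner → padded with NULL.
- a (vid=3, branch=MT) has no partner → padded with NULL.
- a (vid=7, branch=AX) has no partner → padded with NULL.
- a (vid=7, branch=RF) has no partner → padded with NULL.
- a (vid=NULL, branch=FL) has no partner → padded with NULL.
Total: 1 matched + 8 padded = 9 rows.

9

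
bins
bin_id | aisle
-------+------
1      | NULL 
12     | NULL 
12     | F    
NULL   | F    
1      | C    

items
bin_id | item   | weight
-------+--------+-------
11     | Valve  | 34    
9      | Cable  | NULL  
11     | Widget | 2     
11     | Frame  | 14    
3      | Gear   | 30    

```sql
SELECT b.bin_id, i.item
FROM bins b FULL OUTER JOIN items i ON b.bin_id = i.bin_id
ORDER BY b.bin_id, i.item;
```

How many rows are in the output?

10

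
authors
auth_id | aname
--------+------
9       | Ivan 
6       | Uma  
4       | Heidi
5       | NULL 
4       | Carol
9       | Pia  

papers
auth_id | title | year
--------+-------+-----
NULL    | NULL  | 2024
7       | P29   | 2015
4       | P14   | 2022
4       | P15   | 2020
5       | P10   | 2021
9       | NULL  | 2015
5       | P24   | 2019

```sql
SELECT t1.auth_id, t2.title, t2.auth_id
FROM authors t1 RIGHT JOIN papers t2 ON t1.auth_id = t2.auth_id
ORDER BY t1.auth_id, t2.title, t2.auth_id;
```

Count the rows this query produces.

10

RIGHT JOIN keeps every row from `papers`; unmatched rows get NULL for `authors`'s columns.
Matching on t1.auth_id = t2.auth_id. A NULL in a compared column never satisfies the condition.
- t1 row (auth_id=9): matches 1 t2 row(s) → 1 output row(s).
- t1 row (auth_id=6): no match.
- t1 row (auth_id=4): matches 2 t2 row(s) → 2 output row(s).
- t1 row (auth_id=5): matches 2 t2 row(s) → 2 output row(s).
- t1 row (auth_id=4): matches 2 t2 row(s) → 2 output row(s).
- t1 row (auth_id=9): matches 1 t2 row(s) → 1 output row(s).
- 2 row(s) from t2 found no t1 partner → padded with NULL.
Total: 8 matched + 2 padded = 10 rows.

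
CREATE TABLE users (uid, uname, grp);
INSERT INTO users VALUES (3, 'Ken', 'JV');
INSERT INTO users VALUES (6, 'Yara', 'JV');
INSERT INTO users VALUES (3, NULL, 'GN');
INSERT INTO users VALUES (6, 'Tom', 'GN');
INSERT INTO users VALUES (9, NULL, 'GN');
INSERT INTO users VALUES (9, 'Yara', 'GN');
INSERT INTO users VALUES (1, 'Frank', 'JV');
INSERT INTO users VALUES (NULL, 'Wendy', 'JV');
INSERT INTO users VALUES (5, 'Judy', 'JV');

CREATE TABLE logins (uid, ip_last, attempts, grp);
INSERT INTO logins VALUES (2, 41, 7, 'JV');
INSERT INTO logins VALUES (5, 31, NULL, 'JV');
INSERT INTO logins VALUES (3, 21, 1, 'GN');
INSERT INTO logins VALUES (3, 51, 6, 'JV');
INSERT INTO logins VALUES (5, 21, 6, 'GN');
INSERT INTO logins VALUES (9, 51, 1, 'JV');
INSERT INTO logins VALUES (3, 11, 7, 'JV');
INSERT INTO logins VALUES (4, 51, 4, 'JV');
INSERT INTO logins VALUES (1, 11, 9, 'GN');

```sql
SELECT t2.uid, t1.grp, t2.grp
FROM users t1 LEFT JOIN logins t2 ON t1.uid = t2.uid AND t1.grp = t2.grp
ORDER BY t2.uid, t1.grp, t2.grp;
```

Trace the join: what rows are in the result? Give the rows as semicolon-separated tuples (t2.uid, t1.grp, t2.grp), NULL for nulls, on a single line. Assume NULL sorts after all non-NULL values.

(3, GN, GN); (3, JV, JV); (3, JV, JV); (5, JV, JV); (NULL, GN, NULL); (NULL, GN, NULL); (NULL, GN, NULL); (NULL, JV, NULL); (NULL, JV, NULL); (NULL, JV, NULL)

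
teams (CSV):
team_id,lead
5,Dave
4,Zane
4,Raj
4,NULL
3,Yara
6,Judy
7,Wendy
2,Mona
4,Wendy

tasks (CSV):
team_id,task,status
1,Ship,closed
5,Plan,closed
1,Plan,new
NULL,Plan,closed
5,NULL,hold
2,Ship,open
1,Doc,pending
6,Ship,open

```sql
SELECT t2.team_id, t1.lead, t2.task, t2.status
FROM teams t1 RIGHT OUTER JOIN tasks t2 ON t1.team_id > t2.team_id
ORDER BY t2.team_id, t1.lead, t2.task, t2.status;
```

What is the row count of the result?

41

RIGHT JOIN keeps every row from `tasks`; unmatched rows get NULL for `teams`'s columns.
Matching on t1.team_id > t2.team_id. A NULL in a compared column never satisfies the condition.
- team_id=5: 4 matching t2 row(s), so 4 row(s) emitted.
- team_id=4: 4 matching t2 row(s), so 4 row(s) emitted.
- team_id=4: 4 matching t2 row(s), so 4 row(s) emitted.
- team_id=4: 4 matching t2 row(s), so 4 row(s) emitted.
- team_id=3: 4 matching t2 row(s), so 4 row(s) emitted.
- team_id=6: 6 matching t2 row(s), so 6 row(s) emitted.
- team_id=7: 7 matching t2 row(s), so 7 row(s) emitted.
- team_id=2: 3 matching t2 row(s), so 3 row(s) emitted.
- team_id=4: 4 matching t2 row(s), so 4 row(s) emitted.
- plus 1 unmatched t2 row(s), each kept with NULL t1 columns.
Total: 40 matched + 1 padded = 41 rows.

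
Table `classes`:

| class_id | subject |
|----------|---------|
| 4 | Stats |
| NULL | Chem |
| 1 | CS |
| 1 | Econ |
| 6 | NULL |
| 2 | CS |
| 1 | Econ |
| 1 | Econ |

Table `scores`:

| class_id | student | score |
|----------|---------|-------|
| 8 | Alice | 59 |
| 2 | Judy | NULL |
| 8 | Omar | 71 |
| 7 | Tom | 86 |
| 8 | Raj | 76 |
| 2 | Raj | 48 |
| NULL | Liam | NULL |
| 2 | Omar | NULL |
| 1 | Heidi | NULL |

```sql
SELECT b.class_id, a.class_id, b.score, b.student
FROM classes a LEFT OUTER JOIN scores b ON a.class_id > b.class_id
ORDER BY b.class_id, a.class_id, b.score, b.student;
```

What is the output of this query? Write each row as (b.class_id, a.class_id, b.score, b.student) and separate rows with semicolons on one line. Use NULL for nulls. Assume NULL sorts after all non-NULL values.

(1, 2, NULL, Heidi); (1, 4, NULL, Heidi); (1, 6, NULL, Heidi); (2, 4, 48, Raj); (2, 4, NULL, Judy); (2, 4, NULL, Omar); (2, 6, 48, Raj); (2, 6, NULL, Judy); (2, 6, NULL, Omar); (NULL, 1, NULL, NULL); (NULL, 1, NULL, NULL); (NULL, 1, NULL, NULL); (NULL, 1, NULL, NULL); (NULL, NULL, NULL, NULL)

LEFT JOIN keeps every row from `classes`; unmatched rows get NULL for `scores`'s columns.
Matching on a.class_id > b.class_id. A NULL in a compared column never satisfies the condition.
- a (class_id=4) pairs with 4 row(s) of b.
- a (class_id=NULL) has no partner → padded with NULL.
- a (class_id=1) has no partner → padded with NULL.
- a (class_id=1) has no partner → padded with NULL.
- a (class_id=6) pairs with 4 row(s) of b.
- a (class_id=2) pairs with 1 row(s) of b.
- a (class_id=1) has no partner → padded with NULL.
- a (class_id=1) has no partner → padded with NULL.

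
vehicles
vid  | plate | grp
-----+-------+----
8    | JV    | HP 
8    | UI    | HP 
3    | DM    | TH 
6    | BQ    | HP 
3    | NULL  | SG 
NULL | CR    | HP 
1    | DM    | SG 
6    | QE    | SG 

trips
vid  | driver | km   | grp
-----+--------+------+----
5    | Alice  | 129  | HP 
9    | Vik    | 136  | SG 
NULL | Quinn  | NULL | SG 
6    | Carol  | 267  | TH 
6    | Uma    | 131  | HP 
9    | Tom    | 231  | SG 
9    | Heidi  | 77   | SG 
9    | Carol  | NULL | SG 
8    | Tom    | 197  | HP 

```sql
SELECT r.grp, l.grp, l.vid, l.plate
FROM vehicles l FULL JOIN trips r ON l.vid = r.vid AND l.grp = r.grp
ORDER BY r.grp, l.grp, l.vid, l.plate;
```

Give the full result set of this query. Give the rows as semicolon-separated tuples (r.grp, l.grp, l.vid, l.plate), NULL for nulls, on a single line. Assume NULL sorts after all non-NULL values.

(HP, HP, 6, BQ); (HP, HP, 8, JV); (HP, HP, 8, UI); (HP, NULL, NULL, NULL); (SG, NULL, NULL, NULL); (SG, NULL, NULL, NULL); (SG, NULL, NULL, NULL); (SG, NULL, NULL, NULL); (SG, NULL, NULL, NULL); (TH, NULL, NULL, NULL); (NULL, HP, NULL, CR); (NULL, SG, 1, DM); (NULL, SG, 3, NULL); (NULL, SG, 6, QE); (NULL, TH, 3, DM)

FULL OUTER JOIN keeps every row from both sides; unmatched rows get NULL for the other side's columns.
Matching on l.vid = r.vid AND l.grp = r.grp. A NULL in a compared column never satisfies the condition.
Matched pairs: 3; unmatched l rows kept: 5; unmatched r rows kept: 7.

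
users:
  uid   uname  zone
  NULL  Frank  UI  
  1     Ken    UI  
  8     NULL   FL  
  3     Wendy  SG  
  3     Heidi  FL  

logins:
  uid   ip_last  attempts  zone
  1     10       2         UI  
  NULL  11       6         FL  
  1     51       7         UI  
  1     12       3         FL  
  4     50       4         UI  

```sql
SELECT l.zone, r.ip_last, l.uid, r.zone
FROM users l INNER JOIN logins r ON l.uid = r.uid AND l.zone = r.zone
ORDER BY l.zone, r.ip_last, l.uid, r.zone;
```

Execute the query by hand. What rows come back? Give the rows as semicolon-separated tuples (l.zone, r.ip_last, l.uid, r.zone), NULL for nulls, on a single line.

INNER JOIN keeps only pairs where the ON condition holds.
Matching on l.uid = r.uid AND l.zone = r.zone. A NULL in a compared column never satisfies the condition.
- l row (uid=NULL, zone=UI): no match → dropped.
- l row (uid=1, zone=UI): matches 2 r row(s) → 2 output row(s).
- l row (uid=8, zone=FL): no match → dropped.
- l row (uid=3, zone=SG): no match → dropped.
- l row (uid=3, zone=FL): no match → dropped.
After projecting and ordering:
l.zone | r.ip_last | l.uid | r.zone
UI | 10 | 1 | UI
UI | 51 | 1 | UI

(UI, 10, 1, UI); (UI, 51, 1, UI)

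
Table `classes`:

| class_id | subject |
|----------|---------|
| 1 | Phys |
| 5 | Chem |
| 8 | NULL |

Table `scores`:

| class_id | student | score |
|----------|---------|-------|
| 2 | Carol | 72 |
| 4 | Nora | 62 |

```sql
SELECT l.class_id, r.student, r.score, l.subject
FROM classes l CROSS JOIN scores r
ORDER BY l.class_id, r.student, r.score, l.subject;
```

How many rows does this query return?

6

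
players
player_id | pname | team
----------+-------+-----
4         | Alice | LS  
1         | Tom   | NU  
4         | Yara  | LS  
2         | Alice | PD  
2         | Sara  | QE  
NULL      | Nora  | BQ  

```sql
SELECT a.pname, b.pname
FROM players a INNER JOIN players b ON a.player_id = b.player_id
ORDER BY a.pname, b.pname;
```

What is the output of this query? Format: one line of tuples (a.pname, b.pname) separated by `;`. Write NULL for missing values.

(Alice, Alice); (Alice, Alice); (Alice, Sara); (Alice, Yara); (Sara, Alice); (Sara, Sara); (Tom, Tom); (Yara, Alice); (Yara, Yara)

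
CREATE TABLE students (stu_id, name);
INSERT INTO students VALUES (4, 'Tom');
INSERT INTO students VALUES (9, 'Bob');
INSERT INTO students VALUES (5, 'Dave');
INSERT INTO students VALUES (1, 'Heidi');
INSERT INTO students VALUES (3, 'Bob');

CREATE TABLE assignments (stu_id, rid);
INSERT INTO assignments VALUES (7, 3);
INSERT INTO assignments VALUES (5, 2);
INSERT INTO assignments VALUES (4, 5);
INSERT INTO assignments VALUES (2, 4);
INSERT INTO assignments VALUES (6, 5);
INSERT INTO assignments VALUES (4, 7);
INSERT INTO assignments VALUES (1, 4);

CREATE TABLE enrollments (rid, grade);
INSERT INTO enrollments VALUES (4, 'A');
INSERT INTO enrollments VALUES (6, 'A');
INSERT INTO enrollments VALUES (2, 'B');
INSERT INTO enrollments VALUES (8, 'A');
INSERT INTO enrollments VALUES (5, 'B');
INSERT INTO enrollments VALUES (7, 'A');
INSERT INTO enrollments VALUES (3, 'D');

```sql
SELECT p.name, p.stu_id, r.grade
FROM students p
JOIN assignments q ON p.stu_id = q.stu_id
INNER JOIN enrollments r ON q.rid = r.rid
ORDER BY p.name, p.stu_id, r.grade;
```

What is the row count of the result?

Joins associate left-to-right: students INNER JOIN assignments on stu_id gives 4 intermediate row(s).
Then INNER JOIN `enrollments r` on rid: keep only rows whose q.rid appears in r.
Result: 4 row(s).

4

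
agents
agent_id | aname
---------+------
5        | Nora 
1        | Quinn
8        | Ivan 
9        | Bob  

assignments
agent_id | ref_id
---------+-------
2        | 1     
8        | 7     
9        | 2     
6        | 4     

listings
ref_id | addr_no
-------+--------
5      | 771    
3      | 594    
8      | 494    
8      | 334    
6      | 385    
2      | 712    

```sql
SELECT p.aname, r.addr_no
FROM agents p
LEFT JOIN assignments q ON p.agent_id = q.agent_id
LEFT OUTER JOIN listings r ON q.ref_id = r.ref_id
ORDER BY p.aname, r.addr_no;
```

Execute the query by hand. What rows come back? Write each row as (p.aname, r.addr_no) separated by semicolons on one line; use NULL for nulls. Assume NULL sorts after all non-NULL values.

(Bob, 712); (Ivan, NULL); (Nora, NULL); (Quinn, NULL)

Joins associate left-to-right: agents LEFT JOIN assignments on agent_id gives 4 intermediate row(s).
Then LEFT JOIN `listings r` on ref_id: each of those 4 rows is kept; rows whose q.ref_id has no match in r get NULL for r's columns.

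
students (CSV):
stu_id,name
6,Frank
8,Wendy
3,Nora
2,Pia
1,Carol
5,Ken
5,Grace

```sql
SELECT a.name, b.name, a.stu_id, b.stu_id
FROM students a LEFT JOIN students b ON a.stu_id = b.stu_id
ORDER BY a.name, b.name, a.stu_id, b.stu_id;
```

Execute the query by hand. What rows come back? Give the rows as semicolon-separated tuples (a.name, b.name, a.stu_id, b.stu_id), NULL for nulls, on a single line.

(Carol, Carol, 1, 1); (Frank, Frank, 6, 6); (Grace, Grace, 5, 5); (Grace, Ken, 5, 5); (Ken, Grace, 5, 5); (Ken, Ken, 5, 5); (Nora, Nora, 3, 3); (Pia, Pia, 2, 2); (Wendy, Wendy, 8, 8)

LEFT JOIN keeps every row from `students a`; unmatched rows get NULL for `students b`'s columns.
Matching on a.stu_id = b.stu_id.
- a (stu_id=6) pairs with 1 row(s) of b.
- a (stu_id=8) pairs with 1 row(s) of b.
- a (stu_id=3) pairs with 1 row(s) of b.
- a (stu_id=2) pairs with 1 row(s) of b.
- a (stu_id=1) pairs with 1 row(s) of b.
- a (stu_id=5) pairs with 2 row(s) of b.
- a (stu_id=5) pairs with 2 row(s) of b.
After projecting and ordering:
a.name | b.name | a.stu_id | b.stu_id
Carol | Carol | 1 | 1
Frank | Frank | 6 | 6
Grace | Grace | 5 | 5
Grace | Ken | 5 | 5
Ken | Grace | 5 | 5
Ken | Ken | 5 | 5
Nora | Nora | 3 | 3
Pia | Pia | 2 | 2
Wendy | Wendy | 8 | 8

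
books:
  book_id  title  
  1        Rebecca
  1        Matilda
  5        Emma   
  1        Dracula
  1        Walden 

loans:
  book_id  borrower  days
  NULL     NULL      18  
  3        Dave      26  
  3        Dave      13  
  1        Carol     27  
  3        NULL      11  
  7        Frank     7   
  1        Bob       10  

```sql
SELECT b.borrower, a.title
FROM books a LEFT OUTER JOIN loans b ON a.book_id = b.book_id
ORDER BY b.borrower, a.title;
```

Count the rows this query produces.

9

LEFT JOIN keeps every row from `books`; unmatched rows get NULL for `loans`'s columns.
Matching on a.book_id = b.book_id. A NULL in a compared column never satisfies the condition.
Matched pairs: 8; unmatched a rows kept: 1.
Total: 8 matched + 1 padded = 9 rows.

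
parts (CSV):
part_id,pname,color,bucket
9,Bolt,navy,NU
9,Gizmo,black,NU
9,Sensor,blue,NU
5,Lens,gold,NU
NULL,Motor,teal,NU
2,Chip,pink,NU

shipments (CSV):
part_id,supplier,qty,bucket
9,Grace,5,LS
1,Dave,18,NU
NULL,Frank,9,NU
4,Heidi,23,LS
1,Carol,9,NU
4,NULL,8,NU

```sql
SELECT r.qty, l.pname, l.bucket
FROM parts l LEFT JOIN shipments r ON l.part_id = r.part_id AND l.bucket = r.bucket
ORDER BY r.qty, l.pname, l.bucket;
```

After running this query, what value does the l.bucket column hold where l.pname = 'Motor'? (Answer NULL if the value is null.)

NU

LEFT JOIN keeps every row from `parts`; unmatched rows get NULL for `shipments`'s columns.
Matching on l.part_id = r.part_id AND l.bucket = r.bucket. A NULL in a compared column never satisfies the condition.
- l row (part_id=9, bucket=NU): no match → kept, r columns NULL.
- l row (part_id=9, bucket=NU): no match → kept, r columns NULL.
- l row (part_id=9, bucket=NU): no match → kept, r columns NULL.
- l row (part_id=5, bucket=NU): no match → kept, r columns NULL.
- l row (part_id=NULL, bucket=NU): no match → kept, r columns NULL.
- l row (part_id=2, bucket=NU): no match → kept, r columns NULL.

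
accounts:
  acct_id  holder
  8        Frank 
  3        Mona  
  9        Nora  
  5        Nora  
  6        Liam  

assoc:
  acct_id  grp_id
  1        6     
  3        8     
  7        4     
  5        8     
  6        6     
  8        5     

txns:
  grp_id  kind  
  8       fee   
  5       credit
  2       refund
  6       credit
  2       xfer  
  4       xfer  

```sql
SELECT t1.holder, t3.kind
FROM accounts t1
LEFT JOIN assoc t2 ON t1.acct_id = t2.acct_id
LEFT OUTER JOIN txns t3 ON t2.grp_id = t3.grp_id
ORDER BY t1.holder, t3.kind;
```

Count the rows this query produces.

5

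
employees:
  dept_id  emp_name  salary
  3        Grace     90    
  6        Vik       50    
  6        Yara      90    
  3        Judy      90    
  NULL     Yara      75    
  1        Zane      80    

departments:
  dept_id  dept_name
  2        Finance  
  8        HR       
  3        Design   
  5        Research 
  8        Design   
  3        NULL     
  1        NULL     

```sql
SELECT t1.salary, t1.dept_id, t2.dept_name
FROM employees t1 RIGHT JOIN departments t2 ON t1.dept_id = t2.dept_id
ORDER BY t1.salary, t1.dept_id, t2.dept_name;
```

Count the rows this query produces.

9

RIGHT JOIN keeps every row from `departments`; unmatched rows get NULL for `employees`'s columns.
Matching on t1.dept_id = t2.dept_id. A NULL in a compared column never satisfies the condition.
Matched pairs: 5; unmatched t2 rows kept: 4.
Total: 5 matched + 4 padded = 9 rows.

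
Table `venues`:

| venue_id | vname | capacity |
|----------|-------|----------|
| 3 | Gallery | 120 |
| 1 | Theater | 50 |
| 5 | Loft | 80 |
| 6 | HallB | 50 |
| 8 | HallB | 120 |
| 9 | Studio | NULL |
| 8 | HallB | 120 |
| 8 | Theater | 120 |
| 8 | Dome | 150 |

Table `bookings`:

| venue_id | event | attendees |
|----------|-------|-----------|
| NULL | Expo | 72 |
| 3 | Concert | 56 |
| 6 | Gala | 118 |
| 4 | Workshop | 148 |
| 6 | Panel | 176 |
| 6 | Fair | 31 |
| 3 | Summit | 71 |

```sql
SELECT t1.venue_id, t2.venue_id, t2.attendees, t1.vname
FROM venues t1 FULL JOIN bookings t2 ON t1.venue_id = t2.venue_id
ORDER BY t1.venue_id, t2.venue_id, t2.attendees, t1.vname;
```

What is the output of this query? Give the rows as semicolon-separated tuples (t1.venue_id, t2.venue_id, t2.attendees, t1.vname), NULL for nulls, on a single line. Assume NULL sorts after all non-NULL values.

(1, NULL, NULL, Theater); (3, 3, 56, Gallery); (3, 3, 71, Gallery); (5, NULL, NULL, Loft); (6, 6, 31, HallB); (6, 6, 118, HallB); (6, 6, 176, HallB); (8, NULL, NULL, Dome); (8, NULL, NULL, HallB); (8, NULL, NULL, HallB); (8, NULL, NULL, Theater); (9, NULL, NULL, Studio); (NULL, 4, 148, NULL); (NULL, NULL, 72, NULL)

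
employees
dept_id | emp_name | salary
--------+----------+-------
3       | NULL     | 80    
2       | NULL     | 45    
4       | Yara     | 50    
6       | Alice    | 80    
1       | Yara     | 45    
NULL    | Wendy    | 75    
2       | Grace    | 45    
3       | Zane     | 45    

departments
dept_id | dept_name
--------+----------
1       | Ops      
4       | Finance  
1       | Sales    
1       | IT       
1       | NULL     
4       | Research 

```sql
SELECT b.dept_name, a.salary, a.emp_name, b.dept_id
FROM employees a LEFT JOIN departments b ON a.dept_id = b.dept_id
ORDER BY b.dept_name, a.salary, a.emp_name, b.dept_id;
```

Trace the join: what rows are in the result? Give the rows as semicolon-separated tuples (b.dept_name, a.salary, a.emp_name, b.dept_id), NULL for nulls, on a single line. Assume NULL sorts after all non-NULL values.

(Finance, 50, Yara, 4); (IT, 45, Yara, 1); (Ops, 45, Yara, 1); (Research, 50, Yara, 4); (Sales, 45, Yara, 1); (NULL, 45, Grace, NULL); (NULL, 45, Yara, 1); (NULL, 45, Zane, NULL); (NULL, 45, NULL, NULL); (NULL, 75, Wendy, NULL); (NULL, 80, Alice, NULL); (NULL, 80, NULL, NULL)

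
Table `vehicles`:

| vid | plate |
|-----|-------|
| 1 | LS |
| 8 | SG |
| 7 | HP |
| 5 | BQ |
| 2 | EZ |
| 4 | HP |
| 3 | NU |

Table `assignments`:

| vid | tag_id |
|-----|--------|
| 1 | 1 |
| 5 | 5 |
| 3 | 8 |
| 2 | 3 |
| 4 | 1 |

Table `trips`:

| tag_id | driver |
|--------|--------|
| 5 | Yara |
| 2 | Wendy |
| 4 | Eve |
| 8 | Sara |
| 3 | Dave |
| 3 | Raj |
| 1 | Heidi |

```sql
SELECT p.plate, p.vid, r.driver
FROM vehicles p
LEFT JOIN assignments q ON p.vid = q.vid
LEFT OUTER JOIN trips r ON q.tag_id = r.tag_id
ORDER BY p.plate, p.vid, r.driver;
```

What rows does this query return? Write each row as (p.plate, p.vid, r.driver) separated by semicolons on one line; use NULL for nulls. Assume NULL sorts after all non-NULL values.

Step 1 — p LEFT JOIN q on vid → 7 row(s).
Then LEFT JOIN `trips r` on tag_id: each of those 7 rows is kept; rows whose q.tag_id has no match in r get NULL for r's columns.

(BQ, 5, Yara); (EZ, 2, Dave); (EZ, 2, Raj); (HP, 4, Heidi); (HP, 7, NULL); (LS, 1, Heidi); (NU, 3, Sara); (SG, 8, NULL)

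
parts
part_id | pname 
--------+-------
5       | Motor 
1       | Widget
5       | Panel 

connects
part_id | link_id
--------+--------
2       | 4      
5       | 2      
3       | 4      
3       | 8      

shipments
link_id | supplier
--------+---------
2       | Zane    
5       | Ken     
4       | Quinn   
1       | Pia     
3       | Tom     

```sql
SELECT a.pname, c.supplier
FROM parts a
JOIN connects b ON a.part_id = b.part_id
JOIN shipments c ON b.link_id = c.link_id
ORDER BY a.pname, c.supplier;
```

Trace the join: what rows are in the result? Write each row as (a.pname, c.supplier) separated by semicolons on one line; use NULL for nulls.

(Motor, Zane); (Panel, Zane)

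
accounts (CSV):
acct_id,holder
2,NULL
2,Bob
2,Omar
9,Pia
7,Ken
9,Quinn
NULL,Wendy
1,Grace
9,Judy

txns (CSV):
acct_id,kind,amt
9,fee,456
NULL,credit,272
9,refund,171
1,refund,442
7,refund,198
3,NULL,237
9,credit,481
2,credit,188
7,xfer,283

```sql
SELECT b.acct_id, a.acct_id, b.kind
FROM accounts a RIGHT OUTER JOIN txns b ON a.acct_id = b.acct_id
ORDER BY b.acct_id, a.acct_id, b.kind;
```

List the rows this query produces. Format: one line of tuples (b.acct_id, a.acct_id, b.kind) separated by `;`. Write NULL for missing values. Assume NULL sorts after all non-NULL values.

(1, 1, refund); (2, 2, credit); (2, 2, credit); (2, 2, credit); (3, NULL, NULL); (7, 7, refund); (7, 7, xfer); (9, 9, credit); (9, 9, credit); (9, 9, credit); (9, 9, fee); (9, 9, fee); (9, 9, fee); (9, 9, refund); (9, 9, refund); (9, 9, refund); (NULL, NULL, credit)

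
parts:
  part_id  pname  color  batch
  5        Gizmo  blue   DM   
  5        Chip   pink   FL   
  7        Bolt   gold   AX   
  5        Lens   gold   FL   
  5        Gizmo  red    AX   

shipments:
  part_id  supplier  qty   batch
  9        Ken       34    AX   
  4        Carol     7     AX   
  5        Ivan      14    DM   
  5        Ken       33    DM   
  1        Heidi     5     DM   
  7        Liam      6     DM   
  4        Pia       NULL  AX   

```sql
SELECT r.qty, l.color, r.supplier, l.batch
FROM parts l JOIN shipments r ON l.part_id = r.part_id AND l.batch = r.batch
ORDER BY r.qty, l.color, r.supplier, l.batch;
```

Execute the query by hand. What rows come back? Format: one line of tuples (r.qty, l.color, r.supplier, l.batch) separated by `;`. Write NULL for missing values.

(14, blue, Ivan, DM); (33, blue, Ken, DM)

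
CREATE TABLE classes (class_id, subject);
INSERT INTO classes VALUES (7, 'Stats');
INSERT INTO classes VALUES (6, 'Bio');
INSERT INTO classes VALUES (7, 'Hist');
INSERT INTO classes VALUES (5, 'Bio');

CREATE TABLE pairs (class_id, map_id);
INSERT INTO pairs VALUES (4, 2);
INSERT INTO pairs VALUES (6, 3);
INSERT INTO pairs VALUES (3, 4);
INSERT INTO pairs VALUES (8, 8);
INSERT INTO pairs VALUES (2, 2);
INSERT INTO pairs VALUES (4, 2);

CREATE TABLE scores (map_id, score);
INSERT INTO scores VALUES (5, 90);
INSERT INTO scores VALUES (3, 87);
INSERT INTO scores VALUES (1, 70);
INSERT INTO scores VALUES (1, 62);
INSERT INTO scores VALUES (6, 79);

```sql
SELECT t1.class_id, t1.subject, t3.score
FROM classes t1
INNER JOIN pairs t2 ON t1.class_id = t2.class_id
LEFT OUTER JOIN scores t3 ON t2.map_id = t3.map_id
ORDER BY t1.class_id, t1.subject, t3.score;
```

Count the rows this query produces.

1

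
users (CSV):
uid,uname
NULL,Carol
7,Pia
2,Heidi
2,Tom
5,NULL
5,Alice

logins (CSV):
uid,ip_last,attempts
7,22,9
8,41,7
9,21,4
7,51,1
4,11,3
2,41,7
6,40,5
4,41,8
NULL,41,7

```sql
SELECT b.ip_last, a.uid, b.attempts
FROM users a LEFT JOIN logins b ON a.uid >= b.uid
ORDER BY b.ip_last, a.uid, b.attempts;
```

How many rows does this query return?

LEFT JOIN keeps every row from `users`; unmatched rows get NULL for `logins`'s columns.
Matching on a.uid >= b.uid. A NULL in a compared column never satisfies the condition.
- a row (uid=NULL): no match → kept, b columns NULL.
- a row (uid=7): matches 6 b row(s) → 6 output row(s).
- a row (uid=2): matches 1 b row(s) → 1 output row(s).
- a row (uid=2): matches 1 b row(s) → 1 output row(s).
- a row (uid=5): matches 3 b row(s) → 3 output row(s).
- a row (uid=5): matches 3 b row(s) → 3 output row(s).
Total: 14 matched + 1 padded = 15 rows.

15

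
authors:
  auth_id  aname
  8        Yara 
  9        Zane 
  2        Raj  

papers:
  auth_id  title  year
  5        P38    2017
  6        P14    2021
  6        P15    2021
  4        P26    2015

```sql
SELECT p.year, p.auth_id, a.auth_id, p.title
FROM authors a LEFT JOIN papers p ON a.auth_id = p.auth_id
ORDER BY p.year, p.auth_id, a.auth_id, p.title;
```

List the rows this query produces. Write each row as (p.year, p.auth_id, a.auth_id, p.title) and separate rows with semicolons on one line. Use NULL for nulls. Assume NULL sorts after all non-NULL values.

(NULL, NULL, 2, NULL); (NULL, NULL, 8, NULL); (NULL, NULL, 9, NULL)

LEFT JOIN keeps every row from `authors`; unmatched rows get NULL for `papers`'s columns.
Matching on a.auth_id = p.auth_id.
- a (auth_id=8) has no partner → padded with NULL.
- a (auth_id=9) has no partner → padded with NULL.
- a (auth_id=2) has no partner → padded with NULL.
After projecting and ordering:
p.year | p.auth_id | a.auth_id | p.title
NULL | NULL | 2 | NULL
NULL | NULL | 8 | NULL
NULL | NULL | 9 | NULL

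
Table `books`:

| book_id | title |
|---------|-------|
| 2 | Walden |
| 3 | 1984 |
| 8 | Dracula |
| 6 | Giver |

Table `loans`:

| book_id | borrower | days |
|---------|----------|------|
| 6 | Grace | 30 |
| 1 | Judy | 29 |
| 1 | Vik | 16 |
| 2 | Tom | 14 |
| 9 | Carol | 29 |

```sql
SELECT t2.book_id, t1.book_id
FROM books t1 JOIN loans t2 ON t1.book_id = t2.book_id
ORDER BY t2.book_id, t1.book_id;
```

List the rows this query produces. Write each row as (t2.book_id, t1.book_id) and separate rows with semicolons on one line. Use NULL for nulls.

INNER JOIN keeps only pairs where the ON condition holds.
Matching on t1.book_id = t2.book_id.
Matched pairs: 2.

(2, 2); (6, 6)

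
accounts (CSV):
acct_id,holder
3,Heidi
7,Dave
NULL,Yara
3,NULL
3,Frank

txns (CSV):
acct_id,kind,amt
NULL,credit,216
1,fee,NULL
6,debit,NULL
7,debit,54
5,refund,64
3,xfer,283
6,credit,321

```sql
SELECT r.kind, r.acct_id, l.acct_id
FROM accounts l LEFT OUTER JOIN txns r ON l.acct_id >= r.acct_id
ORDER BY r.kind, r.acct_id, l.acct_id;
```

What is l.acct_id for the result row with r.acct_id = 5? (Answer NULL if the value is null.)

LEFT JOIN keeps every row from `accounts`; unmatched rows get NULL for `txns`'s columns.
Matching on l.acct_id >= r.acct_id. A NULL in a compared column never satisfies the condition.
Matched pairs: 12; unmatched l rows kept: 1.

7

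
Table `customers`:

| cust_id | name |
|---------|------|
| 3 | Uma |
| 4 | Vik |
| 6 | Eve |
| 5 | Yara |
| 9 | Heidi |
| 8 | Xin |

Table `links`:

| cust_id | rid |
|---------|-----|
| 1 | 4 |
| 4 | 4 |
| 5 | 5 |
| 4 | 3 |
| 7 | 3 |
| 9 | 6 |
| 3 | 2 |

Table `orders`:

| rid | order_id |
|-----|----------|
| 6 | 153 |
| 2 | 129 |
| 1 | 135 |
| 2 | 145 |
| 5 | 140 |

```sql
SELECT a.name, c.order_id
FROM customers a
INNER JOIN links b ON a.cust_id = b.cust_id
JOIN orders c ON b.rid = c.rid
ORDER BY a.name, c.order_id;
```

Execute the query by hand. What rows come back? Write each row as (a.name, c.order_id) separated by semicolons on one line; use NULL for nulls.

Step 1 — a INNER JOIN b on cust_id → 5 row(s).
Then INNER JOIN `orders c` on rid: keep only rows whose b.rid appears in c.

(Heidi, 153); (Uma, 129); (Uma, 145); (Yara, 140)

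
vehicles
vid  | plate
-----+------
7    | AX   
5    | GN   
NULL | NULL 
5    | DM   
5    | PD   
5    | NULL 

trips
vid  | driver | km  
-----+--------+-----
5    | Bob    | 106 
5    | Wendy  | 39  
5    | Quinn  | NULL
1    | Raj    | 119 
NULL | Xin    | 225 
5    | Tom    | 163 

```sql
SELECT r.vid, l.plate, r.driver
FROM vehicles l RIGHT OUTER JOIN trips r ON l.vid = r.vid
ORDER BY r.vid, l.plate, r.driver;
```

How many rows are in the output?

18

RIGHT JOIN keeps every row from `trips`; unmatched rows get NULL for `vehicles`'s columns.
Matching on l.vid = r.vid. A NULL in a compared column never satisfies the condition.
- l row (vid=7): no match.
- l row (vid=5): matches 4 r row(s) → 4 output row(s).
- l row (vid=NULL): no match.
- l row (vid=5): matches 4 r row(s) → 4 output row(s).
- l row (vid=5): matches 4 r row(s) → 4 output row(s).
- l row (vid=5): matches 4 r row(s) → 4 output row(s).
- plus 2 unmatched r row(s), each kept with NULL l columns.
Total: 16 matched + 2 padded = 18 rows.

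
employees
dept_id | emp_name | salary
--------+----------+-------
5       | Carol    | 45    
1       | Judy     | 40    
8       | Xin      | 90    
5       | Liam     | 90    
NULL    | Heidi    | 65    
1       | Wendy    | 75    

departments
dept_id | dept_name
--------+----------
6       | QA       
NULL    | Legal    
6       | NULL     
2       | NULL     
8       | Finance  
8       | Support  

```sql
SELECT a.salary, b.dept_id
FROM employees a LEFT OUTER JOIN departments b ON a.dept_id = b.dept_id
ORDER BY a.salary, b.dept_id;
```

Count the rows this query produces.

7

LEFT JOIN keeps every row from `employees`; unmatched rows get NULL for `departments`'s columns.
Matching on a.dept_id = b.dept_id. A NULL in a compared column never satisfies the condition.
- a (dept_id=5) has no partner → padded with NULL.
- a (dept_id=1) has no partner → padded with NULL.
- a (dept_id=8) pairs with 2 row(s) of b.
- a (dept_id=5) has no partner → padded with NULL.
- a (dept_id=NULL) has no partner → padded with NULL.
- a (dept_id=1) has no partner → padded with NULL.
Total: 2 matched + 5 padded = 7 rows.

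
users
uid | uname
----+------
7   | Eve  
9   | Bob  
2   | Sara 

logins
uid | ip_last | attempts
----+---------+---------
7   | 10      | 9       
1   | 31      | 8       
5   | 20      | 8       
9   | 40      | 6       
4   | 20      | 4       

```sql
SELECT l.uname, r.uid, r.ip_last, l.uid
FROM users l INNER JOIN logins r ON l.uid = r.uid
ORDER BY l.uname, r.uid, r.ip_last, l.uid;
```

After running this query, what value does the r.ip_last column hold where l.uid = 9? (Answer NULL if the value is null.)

INNER JOIN keeps only pairs where the ON condition holds.
Matching on l.uid = r.uid.
- l row (uid=7): matches 1 r row(s) → 1 output row(s).
- l row (uid=9): matches 1 r row(s) → 1 output row(s).
- l row (uid=2): no match → dropped.

40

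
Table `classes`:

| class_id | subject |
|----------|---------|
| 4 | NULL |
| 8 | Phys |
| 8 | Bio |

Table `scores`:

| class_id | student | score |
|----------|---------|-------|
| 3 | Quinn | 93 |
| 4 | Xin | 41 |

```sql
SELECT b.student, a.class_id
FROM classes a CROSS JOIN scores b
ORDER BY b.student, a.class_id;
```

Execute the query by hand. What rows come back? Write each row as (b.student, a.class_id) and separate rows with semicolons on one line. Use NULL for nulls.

(Quinn, 4); (Quinn, 8); (Quinn, 8); (Xin, 4); (Xin, 8); (Xin, 8)

CROSS JOIN pairs every row of `classes` with every row of `scores`: 3 × 2 = 6 rows.
After projecting and ordering:
b.student | a.class_id
Quinn | 4
Quinn | 8
Quinn | 8
Xin | 4
Xin | 8
Xin | 8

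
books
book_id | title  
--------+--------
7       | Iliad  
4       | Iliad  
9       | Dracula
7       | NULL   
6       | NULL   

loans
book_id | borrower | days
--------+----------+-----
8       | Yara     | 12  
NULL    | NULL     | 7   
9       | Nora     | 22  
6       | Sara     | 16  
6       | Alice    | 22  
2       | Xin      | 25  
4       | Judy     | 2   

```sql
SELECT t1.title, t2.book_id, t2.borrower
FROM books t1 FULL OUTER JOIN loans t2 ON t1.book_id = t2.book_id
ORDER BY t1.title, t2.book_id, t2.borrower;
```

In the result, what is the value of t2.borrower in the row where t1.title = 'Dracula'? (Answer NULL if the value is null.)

FULL OUTER JOIN keeps every row from both sides; unmatched rows get NULL for the other side's columns.
Matching on t1.book_id = t2.book_id. A NULL in a compared column never satisfies the condition.
Matched pairs: 4; unmatched t1 rows kept: 2; unmatched t2 rows kept: 3.

Nora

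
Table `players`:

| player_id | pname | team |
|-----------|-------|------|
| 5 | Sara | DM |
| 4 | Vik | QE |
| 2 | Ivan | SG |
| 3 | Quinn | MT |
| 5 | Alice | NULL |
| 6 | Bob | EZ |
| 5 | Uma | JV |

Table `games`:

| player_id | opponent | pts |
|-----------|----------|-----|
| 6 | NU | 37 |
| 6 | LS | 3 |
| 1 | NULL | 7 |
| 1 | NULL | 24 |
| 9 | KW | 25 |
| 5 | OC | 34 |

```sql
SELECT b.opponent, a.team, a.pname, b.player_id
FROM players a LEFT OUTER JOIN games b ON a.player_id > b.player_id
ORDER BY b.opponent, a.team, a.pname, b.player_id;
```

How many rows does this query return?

LEFT JOIN keeps every row from `players`; unmatched rows get NULL for `games`'s columns.
Matching on a.player_id > b.player_id.
Matched pairs: 15; unmatched a rows kept: 0.
Total: 15 rows.

15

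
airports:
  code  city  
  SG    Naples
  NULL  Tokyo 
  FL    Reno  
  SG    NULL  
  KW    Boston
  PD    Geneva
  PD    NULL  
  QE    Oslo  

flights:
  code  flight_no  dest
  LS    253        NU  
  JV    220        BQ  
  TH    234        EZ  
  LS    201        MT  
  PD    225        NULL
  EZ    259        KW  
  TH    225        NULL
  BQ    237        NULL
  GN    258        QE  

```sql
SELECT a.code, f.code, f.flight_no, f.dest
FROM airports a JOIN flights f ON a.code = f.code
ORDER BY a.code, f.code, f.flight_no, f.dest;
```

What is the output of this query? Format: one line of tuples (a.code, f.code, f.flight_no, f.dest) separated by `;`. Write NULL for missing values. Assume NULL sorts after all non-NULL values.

INNER JOIN keeps only pairs where the ON condition holds.
Matching on a.code = f.code. A NULL in a compared column never satisfies the condition.
Matched pairs: 2.

(PD, PD, 225, NULL); (PD, PD, 225, NULL)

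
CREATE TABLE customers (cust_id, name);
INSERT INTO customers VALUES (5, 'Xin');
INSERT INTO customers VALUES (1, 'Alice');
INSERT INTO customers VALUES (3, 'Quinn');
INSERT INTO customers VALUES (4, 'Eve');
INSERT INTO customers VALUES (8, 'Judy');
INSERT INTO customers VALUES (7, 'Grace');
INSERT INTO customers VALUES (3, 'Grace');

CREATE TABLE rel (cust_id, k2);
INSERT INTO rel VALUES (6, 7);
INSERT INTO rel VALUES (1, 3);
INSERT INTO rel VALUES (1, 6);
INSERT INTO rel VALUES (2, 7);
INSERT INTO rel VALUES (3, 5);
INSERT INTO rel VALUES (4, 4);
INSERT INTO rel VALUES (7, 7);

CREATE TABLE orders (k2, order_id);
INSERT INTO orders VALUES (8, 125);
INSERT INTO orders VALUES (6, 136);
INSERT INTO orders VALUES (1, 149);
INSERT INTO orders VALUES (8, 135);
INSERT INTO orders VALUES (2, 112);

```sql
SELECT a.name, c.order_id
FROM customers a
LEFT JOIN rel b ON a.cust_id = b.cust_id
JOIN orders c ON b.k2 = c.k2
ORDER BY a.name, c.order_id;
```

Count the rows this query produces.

1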